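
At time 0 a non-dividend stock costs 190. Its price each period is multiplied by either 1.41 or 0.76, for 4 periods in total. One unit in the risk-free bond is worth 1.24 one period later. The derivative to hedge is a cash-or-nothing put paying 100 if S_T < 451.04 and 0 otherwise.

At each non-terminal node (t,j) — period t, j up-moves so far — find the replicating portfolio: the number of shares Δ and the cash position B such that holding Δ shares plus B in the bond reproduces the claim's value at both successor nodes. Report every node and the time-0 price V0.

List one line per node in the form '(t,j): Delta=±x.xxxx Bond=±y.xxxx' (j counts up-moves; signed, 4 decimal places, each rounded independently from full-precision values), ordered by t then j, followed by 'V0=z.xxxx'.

Under the risk-neutral measure, an up-move has probability p* = (R−d)/(u−d) = 0.7385 and values discount at R = 1.24.
Terminal payoffs: V(4,0)=100.0000, V(4,1)=100.0000, V(4,2)=100.0000, V(4,3)=100.0000, V(4,4)=0.0000
  t=3,j=0: stock 83.4054 → up 117.6017 (V=100.0000), down 63.3881 (V=100.0000). Price 80.6452; hedge Δ=0.0000, bond B=80.6452.
  t=3,j=1: stock 154.7390 → up 218.1820 (V=100.0000), down 117.6017 (V=100.0000). Price 80.6452; hedge Δ=0.0000, bond B=80.6452.
  t=3,j=2: stock 287.0816 → up 404.7851 (V=100.0000), down 218.1820 (V=100.0000). Price 80.6452; hedge Δ=0.0000, bond B=80.6452.
  t=3,j=3: stock 532.6120 → up 750.9829 (V=0.0000), down 404.7851 (V=100.0000). Price 21.0918; hedge Δ=-0.2889, bond B=174.9380.
  t=2,j=0: stock 109.7440 → up 154.7390 (V=80.6452), down 83.4054 (V=80.6452). Price 65.0364; hedge Δ=0.0000, bond B=65.0364.
  t=2,j=1: stock 203.6040 → up 287.0816 (V=80.6452), down 154.7390 (V=80.6452). Price 65.0364; hedge Δ=0.0000, bond B=65.0364.
  t=2,j=2: stock 377.7390 → up 532.6120 (V=21.0918), down 287.0816 (V=80.6452). Price 29.5704; hedge Δ=-0.2425, bond B=121.1909.
  t=1,j=0: stock 144.4000 → up 203.6040 (V=65.0364), down 109.7440 (V=65.0364). Price 52.4487; hedge Δ=0.0000, bond B=52.4487.
  t=1,j=1: stock 267.9000 → up 377.7390 (V=29.5704), down 203.6040 (V=65.0364). Price 31.3275; hedge Δ=-0.2037, bond B=85.8906.
  t=0,j=0: stock 190.0000 → up 267.9000 (V=31.3275), down 144.4000 (V=52.4487). Price 29.7190; hedge Δ=-0.1710, bond B=62.2131.
The time-0 hedge costs 29.7190, which is the no-arbitrage price.

(0,0): Delta=-0.1710 Bond=62.2131
(1,0): Delta=0.0000 Bond=52.4487
(1,1): Delta=-0.2037 Bond=85.8906
(2,0): Delta=0.0000 Bond=65.0364
(2,1): Delta=0.0000 Bond=65.0364
(2,2): Delta=-0.2425 Bond=121.1909
(3,0): Delta=0.0000 Bond=80.6452
(3,1): Delta=0.0000 Bond=80.6452
(3,2): Delta=0.0000 Bond=80.6452
(3,3): Delta=-0.2889 Bond=174.9380
V0=29.7190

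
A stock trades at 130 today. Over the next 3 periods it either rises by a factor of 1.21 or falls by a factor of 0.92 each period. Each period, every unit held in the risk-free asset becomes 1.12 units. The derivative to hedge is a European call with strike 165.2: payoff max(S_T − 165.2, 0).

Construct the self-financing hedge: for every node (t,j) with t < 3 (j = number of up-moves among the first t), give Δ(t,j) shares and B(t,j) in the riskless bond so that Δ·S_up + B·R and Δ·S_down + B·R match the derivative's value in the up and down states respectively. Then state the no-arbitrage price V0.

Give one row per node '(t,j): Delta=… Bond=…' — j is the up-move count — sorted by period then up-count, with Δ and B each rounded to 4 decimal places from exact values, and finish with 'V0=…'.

(0,0): Delta=0.6448 Bond=-65.5022
(1,0): Delta=0.1759 Bond=-17.2783
(1,1): Delta=0.8052 Bond=-98.6003
(2,0): Delta=0.0000 Bond=0.0000
(2,1): Delta=0.2360 Bond=-28.0599
(2,2): Delta=1.0000 Bond=-147.5000
V0=18.3224

Risk-neutral probability p* = (R−d)/(u−d) = (1.12−0.92)/(1.21−0.92) = 0.6897.
Terminal payoffs: V(3,0)=0.0000, V(3,1)=0.0000, V(3,2)=9.9064, V(3,3)=65.1029
(2,0): S=110.0320. Δ = (V_up−V_dn)/(S_up−S_dn) = (0.0000−0.0000)/(133.1387−101.2294) = 0.0000. V = [p*·0.0000 + (1−p*)·0.0000]/1.12 = 0.0000. B = V − Δ·S = 0.0000.
(2,1): S=144.7160. Δ = (V_up−V_dn)/(S_up−S_dn) = (9.9064−0.0000)/(175.1064−133.1387) = 0.2360. V = [p*·9.9064 + (1−p*)·0.0000]/1.12 = 6.1000. B = V − Δ·S = -28.0599.
(2,2): S=190.3330. Δ = (V_up−V_dn)/(S_up−S_dn) = (65.1029−9.9064)/(230.3029−175.1064) = 1.0000. V = [p*·65.1029 + (1−p*)·9.9064]/1.12 = 42.8330. B = V − Δ·S = -147.5000.
(1,0): S=119.6000. Δ = (V_up−V_dn)/(S_up−S_dn) = (6.1000−0.0000)/(144.7160−110.0320) = 0.1759. V = [p*·6.1000 + (1−p*)·0.0000]/1.12 = 3.7561. B = V − Δ·S = -17.2783.
(1,1): S=157.3000. Δ = (V_up−V_dn)/(S_up−S_dn) = (42.8330−6.1000)/(190.3330−144.7160) = 0.8052. V = [p*·42.8330 + (1−p*)·6.1000]/1.12 = 28.0653. B = V − Δ·S = -98.6003.
(0,0): S=130.0000. Δ = (V_up−V_dn)/(S_up−S_dn) = (28.0653−3.7561)/(157.3000−119.6000) = 0.6448. V = [p*·28.0653 + (1−p*)·3.7561]/1.12 = 18.3224. B = V − Δ·S = -65.5022.
Self-financing check: at every node Δ·S+B equals the discounted successor values.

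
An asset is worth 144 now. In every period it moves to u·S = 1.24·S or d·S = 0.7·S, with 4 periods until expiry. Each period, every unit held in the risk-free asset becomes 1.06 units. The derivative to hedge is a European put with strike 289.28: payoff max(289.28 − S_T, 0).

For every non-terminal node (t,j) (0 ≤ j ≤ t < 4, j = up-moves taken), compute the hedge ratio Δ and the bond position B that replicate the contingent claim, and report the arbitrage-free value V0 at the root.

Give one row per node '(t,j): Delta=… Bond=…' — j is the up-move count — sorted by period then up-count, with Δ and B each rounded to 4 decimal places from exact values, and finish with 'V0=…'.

(0,0): Delta=-0.8363 Bond=213.5702
(1,0): Delta=-1.0000 Bond=242.8851
(1,1): Delta=-0.7901 Bond=218.1341
(2,0): Delta=-1.0000 Bond=257.4582
(2,1): Delta=-1.0000 Bond=257.4582
(2,2): Delta=-0.7309 Bond=218.1041
(3,0): Delta=-1.0000 Bond=272.9057
(3,1): Delta=-1.0000 Bond=272.9057
(3,2): Delta=-1.0000 Bond=272.9057
(3,3): Delta=-0.6549 Bond=210.3327
V0=93.1426

The replicating-portfolio and risk-neutral prices coincide; use p* = (1.06−0.7)/(1.24−0.7) = 0.6667 for the latter.
At expiry t=4: V(4,0)=254.7056, V(4,1)=228.0339, V(4,2)=180.7869, V(4,3)=97.0923, V(4,4)=0.0000
(3,0): S=49.3920. Δ = (V_up−V_dn)/(S_up−S_dn) = (228.0339−254.7056)/(61.2461−34.5744) = -1.0000. V = [p*·228.0339 + (1−p*)·254.7056]/1.06 = 223.5137. B = V − Δ·S = 272.9057.
(3,1): S=87.4944. Δ = (V_up−V_dn)/(S_up−S_dn) = (180.7869−228.0339)/(108.4931−61.2461) = -1.0000. V = [p*·180.7869 + (1−p*)·228.0339]/1.06 = 185.4113. B = V − Δ·S = 272.9057.
(3,2): S=154.9901. Δ = (V_up−V_dn)/(S_up−S_dn) = (97.0923−180.7869)/(192.1877−108.4931) = -1.0000. V = [p*·97.0923 + (1−p*)·180.7869]/1.06 = 117.9156. B = V − Δ·S = 272.9057.
(3,3): S=274.5539. Δ = (V_up−V_dn)/(S_up−S_dn) = (0.0000−97.0923)/(340.4468−192.1877) = -0.6549. V = [p*·0.0000 + (1−p*)·97.0923]/1.06 = 30.5322. B = V − Δ·S = 210.3327.
(2,0): S=70.5600. Δ = (V_up−V_dn)/(S_up−S_dn) = (185.4113−223.5137)/(87.4944−49.3920) = -1.0000. V = [p*·185.4113 + (1−p*)·223.5137]/1.06 = 186.8982. B = V − Δ·S = 257.4582.
(2,1): S=124.9920. Δ = (V_up−V_dn)/(S_up−S_dn) = (117.9156−185.4113)/(154.9901−87.4944) = -1.0000. V = [p*·117.9156 + (1−p*)·185.4113]/1.06 = 132.4662. B = V − Δ·S = 257.4582.
(2,2): S=221.4144. Δ = (V_up−V_dn)/(S_up−S_dn) = (30.5322−117.9156)/(274.5539−154.9901) = -0.7309. V = [p*·30.5322 + (1−p*)·117.9156]/1.06 = 56.2830. B = V − Δ·S = 218.1041.
(1,0): S=100.8000. Δ = (V_up−V_dn)/(S_up−S_dn) = (132.4662−186.8982)/(124.9920−70.5600) = -1.0000. V = [p*·132.4662 + (1−p*)·186.8982]/1.06 = 142.0851. B = V − Δ·S = 242.8851.
(1,1): S=178.5600. Δ = (V_up−V_dn)/(S_up−S_dn) = (56.2830−132.4662)/(221.4144−124.9920) = -0.7901. V = [p*·56.2830 + (1−p*)·132.4662]/1.06 = 77.0541. B = V − Δ·S = 218.1341.
(0,0): S=144.0000. Δ = (V_up−V_dn)/(S_up−S_dn) = (77.0541−142.0851)/(178.5600−100.8000) = -0.8363. V = [p*·77.0541 + (1−p*)·142.0851]/1.06 = 93.1426. B = V − Δ·S = 213.5702.
Check: Δ(0,0)·S0 + B(0,0) = 93.1426 = V0.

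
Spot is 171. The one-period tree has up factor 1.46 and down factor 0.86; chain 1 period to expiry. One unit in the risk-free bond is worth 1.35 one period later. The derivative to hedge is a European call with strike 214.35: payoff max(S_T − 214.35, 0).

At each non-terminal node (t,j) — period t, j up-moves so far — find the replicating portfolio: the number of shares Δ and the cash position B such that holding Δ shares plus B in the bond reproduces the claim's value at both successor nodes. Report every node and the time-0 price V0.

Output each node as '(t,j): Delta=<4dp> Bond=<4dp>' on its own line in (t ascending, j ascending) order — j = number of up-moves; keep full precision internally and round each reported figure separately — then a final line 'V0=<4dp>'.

(0,0): Delta=0.3442 Bond=-37.4896
V0=21.3604

The replicating-portfolio and risk-neutral prices coincide; use p* = (1.35−0.86)/(1.46−0.86) = 0.8167 for the latter.
At expiry t=1: V(1,0)=0.0000, V(1,1)=35.3100
  t=0,j=0: stock 171.0000 → up 249.6600 (V=35.3100), down 147.0600 (V=0.0000). Price 21.3604; hedge Δ=0.3442, bond B=-37.4896.
Self-financing check: at every node Δ·S+B equals the discounted successor values.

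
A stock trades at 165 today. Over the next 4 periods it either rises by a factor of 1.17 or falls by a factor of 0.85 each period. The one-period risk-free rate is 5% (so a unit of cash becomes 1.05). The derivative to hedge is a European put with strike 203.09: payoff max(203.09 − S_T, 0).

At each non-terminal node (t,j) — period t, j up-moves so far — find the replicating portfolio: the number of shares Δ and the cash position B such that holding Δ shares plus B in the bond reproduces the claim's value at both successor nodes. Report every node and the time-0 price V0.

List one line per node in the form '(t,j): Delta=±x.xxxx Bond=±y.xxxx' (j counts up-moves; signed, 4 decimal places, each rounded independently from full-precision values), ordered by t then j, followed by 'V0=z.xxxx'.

(0,0): Delta=-0.5074 Bond=105.6089
(1,0): Delta=-0.8300 Bond=156.1335
(1,1): Delta=-0.3668 Bond=83.7429
(2,0): Delta=-1.0000 Bond=184.2086
(2,1): Delta=-0.7559 Bond=151.7791
(2,2): Delta=-0.1972 Bond=49.6205
(3,0): Delta=-1.0000 Bond=193.4190
(3,1): Delta=-1.0000 Bond=193.4190
(3,2): Delta=-0.6495 Bond=138.9375
(3,3): Delta=0.0000 Bond=0.0000
V0=21.8905

No-arbitrage ⇒ martingale measure with p* = (R−d)/(u−d) = 0.6250.
Terminal payoffs: V(4,0)=116.9590, V(4,1)=84.5332, V(4,2)=39.9000, V(4,3)=0.0000, V(4,4)=0.0000
Node (3,0) S=101.3306: V=(p*·84.5332+(1−p*)·116.9590)/1.05=92.0884; Δ=(84.5332−116.9590)/(118.5568−86.1310)=-1.0000; B=V−Δ·S=193.4190
Node (3,1) S=139.4786: V=(p*·39.9000+(1−p*)·84.5332)/1.05=53.9404; Δ=(39.9000−84.5332)/(163.1900−118.5568)=-1.0000; B=V−Δ·S=193.4190
Node (3,2) S=191.9882: V=(p*·0.0000+(1−p*)·39.9000)/1.05=14.2500; Δ=(0.0000−39.9000)/(224.6262−163.1900)=-0.6495; B=V−Δ·S=138.9375
Node (3,3) S=264.2661: V=(p*·0.0000+(1−p*)·0.0000)/1.05=0.0000; Δ=(0.0000−0.0000)/(309.1914−224.6262)=0.0000; B=V−Δ·S=0.0000
Node (2,0) S=119.2125: V=(p*·53.9404+(1−p*)·92.0884)/1.05=64.9961; Δ=(53.9404−92.0884)/(139.4786−101.3306)=-1.0000; B=V−Δ·S=184.2086
Node (2,1) S=164.0925: V=(p*·14.2500+(1−p*)·53.9404)/1.05=27.7466; Δ=(14.2500−53.9404)/(191.9882−139.4786)=-0.7559; B=V−Δ·S=151.7791
Node (2,2) S=225.8685: V=(p*·0.0000+(1−p*)·14.2500)/1.05=5.0893; Δ=(0.0000−14.2500)/(264.2661−191.9882)=-0.1972; B=V−Δ·S=49.6205
Node (1,0) S=140.2500: V=(p*·27.7466+(1−p*)·64.9961)/1.05=39.7287; Δ=(27.7466−64.9961)/(164.0925−119.2125)=-0.8300; B=V−Δ·S=156.1335
Node (1,1) S=193.0500: V=(p*·5.0893+(1−p*)·27.7466)/1.05=12.9388; Δ=(5.0893−27.7466)/(225.8685−164.0925)=-0.3668; B=V−Δ·S=83.7429
Node (0,0) S=165.0000: V=(p*·12.9388+(1−p*)·39.7287)/1.05=21.8905; Δ=(12.9388−39.7287)/(193.0500−140.2500)=-0.5074; B=V−Δ·S=105.6089
Each (Δ,B) replicates both successor values, so the strategy is self-financing and V0 is arbitrage-free.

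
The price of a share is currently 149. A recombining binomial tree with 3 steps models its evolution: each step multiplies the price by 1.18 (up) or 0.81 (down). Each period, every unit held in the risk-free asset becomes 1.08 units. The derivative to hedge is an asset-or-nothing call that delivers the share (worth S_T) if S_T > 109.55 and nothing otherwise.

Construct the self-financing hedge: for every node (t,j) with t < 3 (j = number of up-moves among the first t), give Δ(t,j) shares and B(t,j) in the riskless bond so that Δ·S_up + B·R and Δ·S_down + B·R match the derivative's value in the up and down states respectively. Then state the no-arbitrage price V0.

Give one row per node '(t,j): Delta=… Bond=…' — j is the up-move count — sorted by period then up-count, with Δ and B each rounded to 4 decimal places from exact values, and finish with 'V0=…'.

(0,0): Delta=1.0900 Bond=-14.6436
(1,0): Delta=1.4438 Bond=-58.5157
(1,1): Delta=1.0000 Bond=0.0000
(2,0): Delta=3.1892 Bond=-233.8287
(2,1): Delta=1.0000 Bond=0.0000
(2,2): Delta=1.0000 Bond=0.0000
V0=147.7590

Since d<R<u, set p* = (R−d)/(u−d) = 0.7297; price each node as the discounted p*-expectation of its children.
At expiry t=3: V(3,0)=0.0000, V(3,1)=115.3555, V(3,2)=168.0488, V(3,3)=244.8118
  t=2,j=0: stock 97.7589 → up 115.3555 (V=115.3555), down 79.1847 (V=0.0000). Price 77.9429; hedge Δ=3.1892, bond B=-233.8287.
  t=2,j=1: stock 142.4142 → up 168.0488 (V=168.0488), down 115.3555 (V=115.3555). Price 142.4142; hedge Δ=1.0000, bond B=0.0000.
  t=2,j=2: stock 207.4676 → up 244.8118 (V=244.8118), down 168.0488 (V=168.0488). Price 207.4676; hedge Δ=1.0000, bond B=0.0000.
  t=1,j=0: stock 120.6900 → up 142.4142 (V=142.4142), down 97.7589 (V=77.9429). Price 115.7310; hedge Δ=1.4438, bond B=-58.5157.
  t=1,j=1: stock 175.8200 → up 207.4676 (V=207.4676), down 142.4142 (V=142.4142). Price 175.8200; hedge Δ=1.0000, bond B=0.0000.
  t=0,j=0: stock 149.0000 → up 175.8200 (V=175.8200), down 120.6900 (V=115.7310). Price 147.7590; hedge Δ=1.0900, bond B=-14.6436.
Self-financing check: at every node Δ·S+B equals the discounted successor values.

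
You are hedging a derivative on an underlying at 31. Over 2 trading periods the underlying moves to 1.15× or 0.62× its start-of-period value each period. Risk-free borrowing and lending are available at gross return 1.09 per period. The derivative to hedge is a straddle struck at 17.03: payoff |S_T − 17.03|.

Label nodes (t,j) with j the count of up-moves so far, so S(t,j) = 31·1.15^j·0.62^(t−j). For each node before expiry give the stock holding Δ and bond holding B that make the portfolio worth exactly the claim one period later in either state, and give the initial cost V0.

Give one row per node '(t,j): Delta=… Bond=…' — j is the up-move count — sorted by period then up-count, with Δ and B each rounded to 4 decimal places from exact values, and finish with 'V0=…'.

(0,0): Delta=0.9354 Bond=-12.2193
(1,0): Delta=-0.0040 Bond=4.7349
(1,1): Delta=1.0000 Bond=-15.6239
V0=16.7765

No-arbitrage ⇒ martingale measure with p* = (R−d)/(u−d) = 0.8868.
At expiry t=2: V(2,0)=5.1136, V(2,1)=5.0730, V(2,2)=23.9675
  t=1,j=0: stock 19.2200 → up 22.1030 (V=5.0730), down 11.9164 (V=5.1136). Price 4.6583; hedge Δ=-0.0040, bond B=4.7349.
  t=1,j=1: stock 35.6500 → up 40.9975 (V=23.9675), down 22.1030 (V=5.0730). Price 20.0261; hedge Δ=1.0000, bond B=-15.6239.
  t=0,j=0: stock 31.0000 → up 35.6500 (V=20.0261), down 19.2200 (V=4.6583). Price 16.7765; hedge Δ=0.9354, bond B=-12.2193.
Check: Δ(0,0)·S0 + B(0,0) = 16.7765 = V0.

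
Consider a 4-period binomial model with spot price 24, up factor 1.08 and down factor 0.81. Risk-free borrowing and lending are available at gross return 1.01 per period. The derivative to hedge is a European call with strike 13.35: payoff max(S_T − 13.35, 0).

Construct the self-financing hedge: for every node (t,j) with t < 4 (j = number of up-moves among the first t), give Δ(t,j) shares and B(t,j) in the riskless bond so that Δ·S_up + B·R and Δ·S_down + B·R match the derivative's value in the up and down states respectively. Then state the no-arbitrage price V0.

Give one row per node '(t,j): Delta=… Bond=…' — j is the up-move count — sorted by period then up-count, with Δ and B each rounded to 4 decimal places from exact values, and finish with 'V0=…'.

No-arbitrage ⇒ martingale measure with p* = (R−d)/(u−d) = 0.7407.
Terminal values V(4,·): V(4,0)=0.0000, V(4,1)=0.4250, V(4,2)=5.0166, V(4,3)=11.1388, V(4,4)=19.3017
Node (3,0) S=12.7546: V=(p*·0.4250+(1−p*)·0.0000)/1.01=0.3117; Δ=(0.4250−0.0000)/(13.7750−10.3312)=0.1234; B=V−Δ·S=-1.2622
Node (3,1) S=17.0061: V=(p*·5.0166+(1−p*)·0.4250)/1.01=3.7883; Δ=(5.0166−0.4250)/(18.3666−13.7750)=1.0000; B=V−Δ·S=-13.2178
Node (3,2) S=22.6748: V=(p*·11.1388+(1−p*)·5.0166)/1.01=9.4570; Δ=(11.1388−5.0166)/(24.4888−18.3666)=1.0000; B=V−Δ·S=-13.2178
Node (3,3) S=30.2331: V=(p*·19.3017+(1−p*)·11.1388)/1.01=17.0153; Δ=(19.3017−11.1388)/(32.6517−24.4888)=1.0000; B=V−Δ·S=-13.2178
Node (2,0) S=15.7464: V=(p*·3.7883+(1−p*)·0.3117)/1.01=2.8584; Δ=(3.7883−0.3117)/(17.0061−12.7546)=0.8177; B=V−Δ·S=-10.0180
Node (2,1) S=20.9952: V=(p*·9.4570+(1−p*)·3.7883)/1.01=7.9082; Δ=(9.4570−3.7883)/(22.6748−17.0061)=1.0000; B=V−Δ·S=-13.0870
Node (2,2) S=27.9936: V=(p*·17.0153+(1−p*)·9.4570)/1.01=14.9066; Δ=(17.0153−9.4570)/(30.2331−22.6748)=1.0000; B=V−Δ·S=-13.0870
Node (1,0) S=19.4400: V=(p*·7.9082+(1−p*)·2.8584)/1.01=6.5337; Δ=(7.9082−2.8584)/(20.9952−15.7464)=0.9621; B=V−Δ·S=-12.1696
Node (1,1) S=25.9200: V=(p*·14.9066+(1−p*)·7.9082)/1.01=12.9626; Δ=(14.9066−7.9082)/(27.9936−20.9952)=1.0000; B=V−Δ·S=-12.9574
Node (0,0) S=24.0000: V=(p*·12.9626+(1−p*)·6.5337)/1.01=11.1840; Δ=(12.9626−6.5337)/(25.9200−19.4400)=0.9921; B=V−Δ·S=-12.6269
Each (Δ,B) replicates both successor values, so the strategy is self-financing and V0 is arbitrage-free.

(0,0): Delta=0.9921 Bond=-12.6269
(1,0): Delta=0.9621 Bond=-12.1696
(1,1): Delta=1.0000 Bond=-12.9574
(2,0): Delta=0.8177 Bond=-10.0180
(2,1): Delta=1.0000 Bond=-13.0870
(2,2): Delta=1.0000 Bond=-13.0870
(3,0): Delta=0.1234 Bond=-1.2622
(3,1): Delta=1.0000 Bond=-13.2178
(3,2): Delta=1.0000 Bond=-13.2178
(3,3): Delta=1.0000 Bond=-13.2178
V0=11.1840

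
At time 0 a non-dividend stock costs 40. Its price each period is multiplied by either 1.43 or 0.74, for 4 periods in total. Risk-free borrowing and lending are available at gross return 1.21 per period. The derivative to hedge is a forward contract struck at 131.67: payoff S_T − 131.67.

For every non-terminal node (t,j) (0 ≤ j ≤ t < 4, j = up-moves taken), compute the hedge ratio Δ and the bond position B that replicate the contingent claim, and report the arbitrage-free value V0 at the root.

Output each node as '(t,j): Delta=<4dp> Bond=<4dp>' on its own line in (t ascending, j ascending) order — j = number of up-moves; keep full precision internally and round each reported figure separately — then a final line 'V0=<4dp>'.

Since d<R<u, set p* = (R−d)/(u−d) = 0.6812; price each node as the discounted p*-expectation of its children.
Payoff layer (t=4): V(4,0)=-119.6754, V(4,1)=-108.4912, V(4,2)=-86.8785, V(4,3)=-45.1135, V(4,4)=35.5946
  t=3,j=0: stock 16.2090 → up 23.1788 (V=-108.4912), down 11.9946 (V=-119.6754). Price -92.6092; hedge Δ=1.0000, bond B=-108.8182.
  t=3,j=1: stock 31.3227 → up 44.7915 (V=-86.8785), down 23.1788 (V=-108.4912). Price -77.4955; hedge Δ=1.0000, bond B=-108.8182.
  t=3,j=2: stock 60.5290 → up 86.5565 (V=-45.1135), down 44.7915 (V=-86.8785). Price -48.2891; hedge Δ=1.0000, bond B=-108.8182.
  t=3,j=3: stock 116.9683 → up 167.2646 (V=35.5946), down 86.5565 (V=-45.1135). Price 8.1501; hedge Δ=1.0000, bond B=-108.8182.
  t=2,j=0: stock 21.9040 → up 31.3227 (V=-77.4955), down 16.2090 (V=-92.6092). Price -68.0284; hedge Δ=1.0000, bond B=-89.9324.
  t=2,j=1: stock 42.3280 → up 60.5290 (V=-48.2891), down 31.3227 (V=-77.4955). Price -47.6044; hedge Δ=1.0000, bond B=-89.9324.
  t=2,j=2: stock 81.7960 → up 116.9683 (V=8.1501), down 60.5290 (V=-48.2891). Price -8.1364; hedge Δ=1.0000, bond B=-89.9324.
  t=1,j=0: stock 29.6000 → up 42.3280 (V=-47.6044), down 21.9040 (V=-68.0284). Price -44.7243; hedge Δ=1.0000, bond B=-74.3243.
  t=1,j=1: stock 57.2000 → up 81.7960 (V=-8.1364), down 42.3280 (V=-47.6044). Price -17.1243; hedge Δ=1.0000, bond B=-74.3243.
  t=0,j=0: stock 40.0000 → up 57.2000 (V=-17.1243), down 29.6000 (V=-44.7243). Price -21.4250; hedge Δ=1.0000, bond B=-61.4250.
Self-financing check: at every node Δ·S+B equals the discounted successor values.

(0,0): Delta=1.0000 Bond=-61.4250
(1,0): Delta=1.0000 Bond=-74.3243
(1,1): Delta=1.0000 Bond=-74.3243
(2,0): Delta=1.0000 Bond=-89.9324
(2,1): Delta=1.0000 Bond=-89.9324
(2,2): Delta=1.0000 Bond=-89.9324
(3,0): Delta=1.0000 Bond=-108.8182
(3,1): Delta=1.0000 Bond=-108.8182
(3,2): Delta=1.0000 Bond=-108.8182
(3,3): Delta=1.0000 Bond=-108.8182
V0=-21.4250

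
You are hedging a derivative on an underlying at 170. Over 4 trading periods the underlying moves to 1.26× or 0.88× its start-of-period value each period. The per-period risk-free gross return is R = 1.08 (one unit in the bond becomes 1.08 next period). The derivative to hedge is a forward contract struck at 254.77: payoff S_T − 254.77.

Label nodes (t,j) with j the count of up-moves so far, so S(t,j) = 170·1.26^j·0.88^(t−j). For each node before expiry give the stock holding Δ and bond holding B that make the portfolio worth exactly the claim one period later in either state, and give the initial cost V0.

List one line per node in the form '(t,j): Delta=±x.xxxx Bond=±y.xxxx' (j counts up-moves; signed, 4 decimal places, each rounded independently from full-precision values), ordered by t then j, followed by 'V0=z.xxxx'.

Under the risk-neutral measure, an up-move has probability p* = (R−d)/(u−d) = 0.5263 and values discount at R = 1.08.
At expiry t=4: V(4,0)=-152.8218, V(4,1)=-108.7987, V(4,2)=-45.7656, V(4,3)=44.4862, V(4,4)=173.7105
Node (3,0) S=115.8502: V=(p*·-108.7987+(1−p*)·-152.8218)/1.08=-120.0479; Δ=(-108.7987−-152.8218)/(145.9713−101.9482)=1.0000; B=V−Δ·S=-235.8981
Node (3,1) S=165.8765: V=(p*·-45.7656+(1−p*)·-108.7987)/1.08=-70.0217; Δ=(-45.7656−-108.7987)/(209.0044−145.9713)=1.0000; B=V−Δ·S=-235.8981
Node (3,2) S=237.5050: V=(p*·44.4862+(1−p*)·-45.7656)/1.08=1.6068; Δ=(44.4862−-45.7656)/(299.2562−209.0044)=1.0000; B=V−Δ·S=-235.8981
Node (3,3) S=340.0639: V=(p*·173.7105+(1−p*)·44.4862)/1.08=104.1658; Δ=(173.7105−44.4862)/(428.4805−299.2562)=1.0000; B=V−Δ·S=-235.8981
Node (2,0) S=131.6480: V=(p*·-70.0217+(1−p*)·-120.0479)/1.08=-86.7762; Δ=(-70.0217−-120.0479)/(165.8765−115.8502)=1.0000; B=V−Δ·S=-218.4242
Node (2,1) S=188.4960: V=(p*·1.6068+(1−p*)·-70.0217)/1.08=-29.9282; Δ=(1.6068−-70.0217)/(237.5050−165.8765)=1.0000; B=V−Δ·S=-218.4242
Node (2,2) S=269.8920: V=(p*·104.1658+(1−p*)·1.6068)/1.08=51.4678; Δ=(104.1658−1.6068)/(340.0639−237.5050)=1.0000; B=V−Δ·S=-218.4242
Node (1,0) S=149.6000: V=(p*·-29.9282+(1−p*)·-86.7762)/1.08=-52.6446; Δ=(-29.9282−-86.7762)/(188.4960−131.6480)=1.0000; B=V−Δ·S=-202.2446
Node (1,1) S=214.2000: V=(p*·51.4678+(1−p*)·-29.9282)/1.08=11.9554; Δ=(51.4678−-29.9282)/(269.8920−188.4960)=1.0000; B=V−Δ·S=-202.2446
Node (0,0) S=170.0000: V=(p*·11.9554+(1−p*)·-52.6446)/1.08=-17.2636; Δ=(11.9554−-52.6446)/(214.2000−149.6000)=1.0000; B=V−Δ·S=-187.2636
Each (Δ,B) replicates both successor values, so the strategy is self-financing and V0 is arbitrage-free.

(0,0): Delta=1.0000 Bond=-187.2636
(1,0): Delta=1.0000 Bond=-202.2446
(1,1): Delta=1.0000 Bond=-202.2446
(2,0): Delta=1.0000 Bond=-218.4242
(2,1): Delta=1.0000 Bond=-218.4242
(2,2): Delta=1.0000 Bond=-218.4242
(3,0): Delta=1.0000 Bond=-235.8981
(3,1): Delta=1.0000 Bond=-235.8981
(3,2): Delta=1.0000 Bond=-235.8981
(3,3): Delta=1.0000 Bond=-235.8981
V0=-17.2636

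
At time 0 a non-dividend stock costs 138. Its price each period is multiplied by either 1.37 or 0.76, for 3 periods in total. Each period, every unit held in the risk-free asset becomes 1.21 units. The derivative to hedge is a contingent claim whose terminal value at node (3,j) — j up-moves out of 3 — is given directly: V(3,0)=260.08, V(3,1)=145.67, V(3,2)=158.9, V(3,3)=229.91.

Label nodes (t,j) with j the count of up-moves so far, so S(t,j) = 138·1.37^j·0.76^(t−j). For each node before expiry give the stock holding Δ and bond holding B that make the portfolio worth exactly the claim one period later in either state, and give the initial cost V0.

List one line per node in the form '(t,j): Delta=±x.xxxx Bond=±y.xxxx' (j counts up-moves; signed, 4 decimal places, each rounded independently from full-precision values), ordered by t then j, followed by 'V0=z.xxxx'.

(0,0): Delta=0.2912 Bond=65.4915
(1,0): Delta=-0.2616 Bond=137.2228
(1,1): Delta=0.4003 Bond=58.6302
(2,0): Delta=-2.3530 Bond=332.7468
(2,1): Delta=0.1509 Bond=106.7659
(2,2): Delta=0.4494 Bond=58.2054
V0=105.6805

Since d<R<u, set p* = (R−d)/(u−d) = 0.7377; price each node as the discounted p*-expectation of its children.
Terminal payoffs: V(3,0)=260.0800, V(3,1)=145.6700, V(3,2)=158.9000, V(3,3)=229.9100
(2,0): S=79.7088. Δ = (V_up−V_dn)/(S_up−S_dn) = (145.6700−260.0800)/(109.2011−60.5787) = -2.3530. V = [p*·145.6700 + (1−p*)·260.0800]/1.21 = 145.1894. B = V − Δ·S = 332.7468.
(2,1): S=143.6856. Δ = (V_up−V_dn)/(S_up−S_dn) = (158.9000−145.6700)/(196.8493−109.2011) = 0.1509. V = [p*·158.9000 + (1−p*)·145.6700]/1.21 = 128.4544. B = V − Δ·S = 106.7659.
(2,2): S=259.0122. Δ = (V_up−V_dn)/(S_up−S_dn) = (229.9100−158.9000)/(354.8467−196.8493) = 0.4494. V = [p*·229.9100 + (1−p*)·158.9000]/1.21 = 174.6152. B = V − Δ·S = 58.2054.
(1,0): S=104.8800. Δ = (V_up−V_dn)/(S_up−S_dn) = (128.4544−145.1894)/(143.6856−79.7088) = -0.2616. V = [p*·128.4544 + (1−p*)·145.1894]/1.21 = 109.7884. B = V − Δ·S = 137.2228.
(1,1): S=189.0600. Δ = (V_up−V_dn)/(S_up−S_dn) = (174.6152−128.4544)/(259.0122−143.6856) = 0.4003. V = [p*·174.6152 + (1−p*)·128.4544]/1.21 = 134.3037. B = V − Δ·S = 58.6302.
(0,0): S=138.0000. Δ = (V_up−V_dn)/(S_up−S_dn) = (134.3037−109.7884)/(189.0600−104.8800) = 0.2912. V = [p*·134.3037 + (1−p*)·109.7884]/1.21 = 105.6805. B = V − Δ·S = 65.4915.
Check: Δ(0,0)·S0 + B(0,0) = 105.6805 = V0.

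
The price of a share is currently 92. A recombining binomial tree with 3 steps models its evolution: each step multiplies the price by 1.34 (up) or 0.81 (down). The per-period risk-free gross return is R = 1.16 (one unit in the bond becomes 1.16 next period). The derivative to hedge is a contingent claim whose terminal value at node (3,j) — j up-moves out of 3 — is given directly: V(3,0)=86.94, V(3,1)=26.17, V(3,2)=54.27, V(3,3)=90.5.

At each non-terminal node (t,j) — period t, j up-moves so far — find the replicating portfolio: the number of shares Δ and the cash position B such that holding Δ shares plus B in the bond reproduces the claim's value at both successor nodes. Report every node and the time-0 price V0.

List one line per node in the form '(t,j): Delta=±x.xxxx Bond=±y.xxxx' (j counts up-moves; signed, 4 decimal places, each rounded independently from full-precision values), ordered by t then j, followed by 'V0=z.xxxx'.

(0,0): Delta=0.3261 Bond=8.1594
(1,0): Delta=-0.0454 Bond=37.1516
(1,1): Delta=0.4416 Bond=-4.7740
(2,0): Delta=-1.8996 Bond=155.0128
(2,1): Delta=0.5309 Bond=-14.4615
(2,2): Delta=0.4138 Bond=-0.9486
V0=38.1592

Risk-neutral probability p* = (R−d)/(u−d) = (1.16−0.81)/(1.34−0.81) = 0.6604.
Terminal payoffs: V(3,0)=86.9400, V(3,1)=26.1700, V(3,2)=54.2700, V(3,3)=90.5000
Node (2,0) S=60.3612: V=(p*·26.1700+(1−p*)·86.9400)/1.16=40.3525; Δ=(26.1700−86.9400)/(80.8840−48.8926)=-1.8996; B=V−Δ·S=155.0128
Node (2,1) S=99.8568: V=(p*·54.2700+(1−p*)·26.1700)/1.16=38.5574; Δ=(54.2700−26.1700)/(133.8081−80.8840)=0.5309; B=V−Δ·S=-14.4615
Node (2,2) S=165.1952: V=(p*·90.5000+(1−p*)·54.2700)/1.16=67.4099; Δ=(90.5000−54.2700)/(221.3616−133.8081)=0.4138; B=V−Δ·S=-0.9486
Node (1,0) S=74.5200: V=(p*·38.5574+(1−p*)·40.3525)/1.16=33.7647; Δ=(38.5574−40.3525)/(99.8568−60.3612)=-0.0454; B=V−Δ·S=37.1516
Node (1,1) S=123.2800: V=(p*·67.4099+(1−p*)·38.5574)/1.16=49.6646; Δ=(67.4099−38.5574)/(165.1952−99.8568)=0.4416; B=V−Δ·S=-4.7740
Node (0,0) S=92.0000: V=(p*·49.6646+(1−p*)·33.7647)/1.16=38.1592; Δ=(49.6646−33.7647)/(123.2800−74.5200)=0.3261; B=V−Δ·S=8.1594
The time-0 hedge costs 38.1592, which is the no-arbitrage price.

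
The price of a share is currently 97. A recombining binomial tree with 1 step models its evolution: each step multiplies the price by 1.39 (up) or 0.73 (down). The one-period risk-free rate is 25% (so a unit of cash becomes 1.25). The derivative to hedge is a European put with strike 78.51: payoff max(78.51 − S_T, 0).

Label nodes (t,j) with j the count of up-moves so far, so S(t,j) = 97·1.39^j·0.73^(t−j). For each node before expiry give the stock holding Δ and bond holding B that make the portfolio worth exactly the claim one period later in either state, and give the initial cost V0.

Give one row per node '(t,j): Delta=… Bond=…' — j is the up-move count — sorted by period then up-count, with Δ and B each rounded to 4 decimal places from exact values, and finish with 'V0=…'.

Risk-neutral probability p* = (R−d)/(u−d) = (1.25−0.73)/(1.39−0.73) = 0.7879.
Terminal values V(1,·): V(1,0)=7.7000, V(1,1)=0.0000
(0,0): S=97.0000. Δ = (V_up−V_dn)/(S_up−S_dn) = (0.0000−7.7000)/(134.8300−70.8100) = -0.1203. V = [p*·0.0000 + (1−p*)·7.7000]/1.25 = 1.3067. B = V − Δ·S = 12.9733.
Root portfolio cost Δ·97+B reproduces V0=1.3067.

(0,0): Delta=-0.1203 Bond=12.9733
V0=1.3067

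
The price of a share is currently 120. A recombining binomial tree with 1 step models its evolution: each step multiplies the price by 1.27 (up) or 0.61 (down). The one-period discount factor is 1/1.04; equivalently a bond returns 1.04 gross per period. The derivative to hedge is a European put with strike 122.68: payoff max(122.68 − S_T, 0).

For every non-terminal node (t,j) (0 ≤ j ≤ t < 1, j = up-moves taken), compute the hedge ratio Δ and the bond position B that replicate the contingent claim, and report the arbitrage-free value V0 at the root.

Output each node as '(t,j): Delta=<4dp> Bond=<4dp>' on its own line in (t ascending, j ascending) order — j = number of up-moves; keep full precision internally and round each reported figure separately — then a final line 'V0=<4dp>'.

Risk-neutral probability p* = (R−d)/(u−d) = (1.04−0.61)/(1.27−0.61) = 0.6515.
At expiry t=1: V(1,0)=49.4800, V(1,1)=0.0000
(0,0): S=120.0000. Δ = (V_up−V_dn)/(S_up−S_dn) = (0.0000−49.4800)/(152.4000−73.2000) = -0.6247. V = [p*·0.0000 + (1−p*)·49.4800]/1.04 = 16.5798. B = V − Δ·S = 91.5495.
Check: Δ(0,0)·S0 + B(0,0) = 16.5798 = V0.

(0,0): Delta=-0.6247 Bond=91.5495
V0=16.5798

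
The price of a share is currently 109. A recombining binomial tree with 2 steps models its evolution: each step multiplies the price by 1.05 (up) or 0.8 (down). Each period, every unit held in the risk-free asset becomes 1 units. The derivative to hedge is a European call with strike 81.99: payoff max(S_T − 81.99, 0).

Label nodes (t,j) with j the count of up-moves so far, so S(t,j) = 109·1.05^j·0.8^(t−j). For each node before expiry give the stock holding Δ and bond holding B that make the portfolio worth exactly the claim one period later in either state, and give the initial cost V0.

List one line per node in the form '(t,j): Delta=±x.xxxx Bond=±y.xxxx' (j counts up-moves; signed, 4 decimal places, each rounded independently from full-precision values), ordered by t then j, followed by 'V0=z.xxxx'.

Since d<R<u, set p* = (R−d)/(u−d) = 0.8000; price each node as the discounted p*-expectation of its children.
Payoff layer (t=2): V(2,0)=0.0000, V(2,1)=9.5700, V(2,2)=38.1825
  t=1,j=0: stock 87.2000 → up 91.5600 (V=9.5700), down 69.7600 (V=0.0000). Price 7.6560; hedge Δ=0.4390, bond B=-30.6240.
  t=1,j=1: stock 114.4500 → up 120.1725 (V=38.1825), down 91.5600 (V=9.5700). Price 32.4600; hedge Δ=1.0000, bond B=-81.9900.
  t=0,j=0: stock 109.0000 → up 114.4500 (V=32.4600), down 87.2000 (V=7.6560). Price 27.4992; hedge Δ=0.9102, bond B=-71.7168.
Check: Δ(0,0)·S0 + B(0,0) = 27.4992 = V0.

(0,0): Delta=0.9102 Bond=-71.7168
(1,0): Delta=0.4390 Bond=-30.6240
(1,1): Delta=1.0000 Bond=-81.9900
V0=27.4992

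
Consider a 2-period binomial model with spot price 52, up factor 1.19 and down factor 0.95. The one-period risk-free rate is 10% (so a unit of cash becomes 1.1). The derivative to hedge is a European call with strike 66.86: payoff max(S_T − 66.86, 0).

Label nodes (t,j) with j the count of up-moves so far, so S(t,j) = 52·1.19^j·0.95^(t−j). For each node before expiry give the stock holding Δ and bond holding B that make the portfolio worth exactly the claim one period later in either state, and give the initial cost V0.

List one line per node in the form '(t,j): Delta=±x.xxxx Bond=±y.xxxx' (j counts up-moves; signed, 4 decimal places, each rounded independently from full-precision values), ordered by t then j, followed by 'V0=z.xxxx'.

(0,0): Delta=0.3085 Bond=-13.8566
(1,0): Delta=0.0000 Bond=0.0000
(1,1): Delta=0.4563 Bond=-24.3877
V0=2.1879

Since d<R<u, set p* = (R−d)/(u−d) = 0.6250; price each node as the discounted p*-expectation of its children.
Payoff layer (t=2): V(2,0)=0.0000, V(2,1)=0.0000, V(2,2)=6.7772
(1,0): S=49.4000. Δ = (V_up−V_dn)/(S_up−S_dn) = (0.0000−0.0000)/(58.7860−46.9300) = 0.0000. V = [p*·0.0000 + (1−p*)·0.0000]/1.1 = 0.0000. B = V − Δ·S = 0.0000.
(1,1): S=61.8800. Δ = (V_up−V_dn)/(S_up−S_dn) = (6.7772−0.0000)/(73.6372−58.7860) = 0.4563. V = [p*·6.7772 + (1−p*)·0.0000]/1.1 = 3.8507. B = V − Δ·S = -24.3877.
(0,0): S=52.0000. Δ = (V_up−V_dn)/(S_up−S_dn) = (3.8507−0.0000)/(61.8800−49.4000) = 0.3085. V = [p*·3.8507 + (1−p*)·0.0000]/1.1 = 2.1879. B = V − Δ·S = -13.8566.
Root portfolio cost Δ·52+B reproduces V0=2.1879.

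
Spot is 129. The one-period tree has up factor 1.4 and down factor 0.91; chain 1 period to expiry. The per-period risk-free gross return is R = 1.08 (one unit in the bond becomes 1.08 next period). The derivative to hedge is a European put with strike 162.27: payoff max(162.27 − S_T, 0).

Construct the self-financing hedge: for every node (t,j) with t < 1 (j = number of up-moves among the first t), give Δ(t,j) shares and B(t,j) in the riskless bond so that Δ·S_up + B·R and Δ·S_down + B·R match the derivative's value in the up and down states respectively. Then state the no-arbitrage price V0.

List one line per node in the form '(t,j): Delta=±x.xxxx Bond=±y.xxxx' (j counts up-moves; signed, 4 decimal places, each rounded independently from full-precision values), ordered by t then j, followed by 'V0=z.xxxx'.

(0,0): Delta=-0.7100 Bond=118.7302
V0=27.1383

Under the risk-neutral measure, an up-move has probability p* = (R−d)/(u−d) = 0.3469 and values discount at R = 1.08.
Terminal payoffs: V(1,0)=44.8800, V(1,1)=0.0000
  t=0,j=0: stock 129.0000 → up 180.6000 (V=0.0000), down 117.3900 (V=44.8800). Price 27.1383; hedge Δ=-0.7100, bond B=118.7302.
Each (Δ,B) replicates both successor values, so the strategy is self-financing and V0 is arbitrage-free.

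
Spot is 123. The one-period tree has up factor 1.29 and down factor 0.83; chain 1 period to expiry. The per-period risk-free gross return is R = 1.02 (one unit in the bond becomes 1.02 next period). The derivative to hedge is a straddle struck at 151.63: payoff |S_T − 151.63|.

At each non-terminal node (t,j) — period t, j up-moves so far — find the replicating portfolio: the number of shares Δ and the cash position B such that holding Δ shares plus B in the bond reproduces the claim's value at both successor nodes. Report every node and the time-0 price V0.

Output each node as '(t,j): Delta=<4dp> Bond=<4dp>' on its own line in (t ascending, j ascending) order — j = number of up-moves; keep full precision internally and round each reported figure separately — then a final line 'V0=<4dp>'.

Under the risk-neutral measure, an up-move has probability p* = (R−d)/(u−d) = 0.4130 and values discount at R = 1.02.
Payoff layer (t=1): V(1,0)=49.5400, V(1,1)=7.0400
(0,0): S=123.0000. Δ = (V_up−V_dn)/(S_up−S_dn) = (7.0400−49.5400)/(158.6700−102.0900) = -0.7511. V = [p*·7.0400 + (1−p*)·49.5400]/1.02 = 31.3585. B = V − Δ·S = 123.7498.
Root portfolio cost Δ·123+B reproduces V0=31.3585.

(0,0): Delta=-0.7511 Bond=123.7498
V0=31.3585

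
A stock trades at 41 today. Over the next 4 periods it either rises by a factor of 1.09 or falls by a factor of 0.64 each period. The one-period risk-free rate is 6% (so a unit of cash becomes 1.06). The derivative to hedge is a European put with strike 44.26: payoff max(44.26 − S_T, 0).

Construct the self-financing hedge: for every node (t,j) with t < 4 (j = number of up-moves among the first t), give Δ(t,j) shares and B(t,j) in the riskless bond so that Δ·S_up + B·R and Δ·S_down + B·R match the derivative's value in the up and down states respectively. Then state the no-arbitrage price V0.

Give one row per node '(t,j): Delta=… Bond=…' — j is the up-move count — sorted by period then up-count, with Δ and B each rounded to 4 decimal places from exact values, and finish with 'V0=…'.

No-arbitrage ⇒ martingale measure with p* = (R−d)/(u−d) = 0.9333.
Payoff layer (t=4): V(4,0)=37.3813, V(4,1)=32.5448, V(4,2)=24.3075, V(4,3)=10.2784, V(4,4)=0.0000
Node (3,0) S=10.7479: V=(p*·32.5448+(1−p*)·37.3813)/1.06=31.0068; Δ=(32.5448−37.3813)/(11.7152−6.8787)=-1.0000; B=V−Δ·S=41.7547
Node (3,1) S=18.3050: V=(p*·24.3075+(1−p*)·32.5448)/1.06=23.4497; Δ=(24.3075−32.5448)/(19.9525−11.7152)=-1.0000; B=V−Δ·S=41.7547
Node (3,2) S=31.1757: V=(p*·10.2784+(1−p*)·24.3075)/1.06=10.5790; Δ=(10.2784−24.3075)/(33.9816−19.9525)=-1.0000; B=V−Δ·S=41.7547
Node (3,3) S=53.0962: V=(p*·0.0000+(1−p*)·10.2784)/1.06=0.6464; Δ=(0.0000−10.2784)/(57.8748−33.9816)=-0.4302; B=V−Δ·S=23.4874
Node (2,0) S=16.7936: V=(p*·23.4497+(1−p*)·31.0068)/1.06=22.5976; Δ=(23.4497−31.0068)/(18.3050−10.7479)=-1.0000; B=V−Δ·S=39.3912
Node (2,1) S=28.6016: V=(p*·10.5790+(1−p*)·23.4497)/1.06=10.7896; Δ=(10.5790−23.4497)/(31.1757−18.3050)=-1.0000; B=V−Δ·S=39.3912
Node (2,2) S=48.7121: V=(p*·0.6464+(1−p*)·10.5790)/1.06=1.2345; Δ=(0.6464−10.5790)/(53.0962−31.1757)=-0.4531; B=V−Δ·S=23.3068
Node (1,0) S=26.2400: V=(p*·10.7896+(1−p*)·22.5976)/1.06=10.9215; Δ=(10.7896−22.5976)/(28.6016−16.7936)=-1.0000; B=V−Δ·S=37.1615
Node (1,1) S=44.6900: V=(p*·1.2345+(1−p*)·10.7896)/1.06=1.7656; Δ=(1.2345−10.7896)/(48.7121−28.6016)=-0.4751; B=V−Δ·S=22.9992
Node (0,0) S=41.0000: V=(p*·1.7656+(1−p*)·10.9215)/1.06=2.2415; Δ=(1.7656−10.9215)/(44.6900−26.2400)=-0.4963; B=V−Δ·S=22.5880
Self-financing check: at every node Δ·S+B equals the discounted successor values.

(0,0): Delta=-0.4963 Bond=22.5880
(1,0): Delta=-1.0000 Bond=37.1615
(1,1): Delta=-0.4751 Bond=22.9992
(2,0): Delta=-1.0000 Bond=39.3912
(2,1): Delta=-1.0000 Bond=39.3912
(2,2): Delta=-0.4531 Bond=23.3068
(3,0): Delta=-1.0000 Bond=41.7547
(3,1): Delta=-1.0000 Bond=41.7547
(3,2): Delta=-1.0000 Bond=41.7547
(3,3): Delta=-0.4302 Bond=23.4874
V0=2.2415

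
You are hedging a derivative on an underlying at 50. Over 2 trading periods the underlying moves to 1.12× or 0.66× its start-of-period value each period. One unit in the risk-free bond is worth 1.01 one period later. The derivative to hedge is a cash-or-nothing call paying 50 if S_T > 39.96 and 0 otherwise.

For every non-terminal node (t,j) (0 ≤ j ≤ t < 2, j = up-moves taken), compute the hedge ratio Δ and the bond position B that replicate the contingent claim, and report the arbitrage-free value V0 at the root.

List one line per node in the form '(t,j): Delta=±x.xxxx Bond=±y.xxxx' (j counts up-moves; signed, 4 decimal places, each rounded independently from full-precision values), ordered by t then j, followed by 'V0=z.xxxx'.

No-arbitrage ⇒ martingale measure with p* = (R−d)/(u−d) = 0.7609.
Terminal values V(2,·): V(2,0)=0.0000, V(2,1)=0.0000, V(2,2)=50.0000
  t=1,j=0: stock 33.0000 → up 36.9600 (V=0.0000), down 21.7800 (V=0.0000). Price 0.0000; hedge Δ=0.0000, bond B=0.0000.
  t=1,j=1: stock 56.0000 → up 62.7200 (V=50.0000), down 36.9600 (V=0.0000). Price 37.6668; hedge Δ=1.9410, bond B=-71.0288.
  t=0,j=0: stock 50.0000 → up 56.0000 (V=37.6668), down 33.0000 (V=0.0000). Price 28.3758; hedge Δ=1.6377, bond B=-53.5086.
Each (Δ,B) replicates both successor values, so the strategy is self-financing and V0 is arbitrage-free.

(0,0): Delta=1.6377 Bond=-53.5086
(1,0): Delta=0.0000 Bond=0.0000
(1,1): Delta=1.9410 Bond=-71.0288
V0=28.3758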